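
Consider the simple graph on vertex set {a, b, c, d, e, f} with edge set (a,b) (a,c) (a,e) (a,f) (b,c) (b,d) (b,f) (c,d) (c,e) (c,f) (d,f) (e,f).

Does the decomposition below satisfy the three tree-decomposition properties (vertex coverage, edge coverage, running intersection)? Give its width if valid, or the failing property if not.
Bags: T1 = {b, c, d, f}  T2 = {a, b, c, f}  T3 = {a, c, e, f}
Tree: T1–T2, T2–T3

Yes; width 3.

Vertex coverage: the bags together contain {a, b, c, d, e, f}, the full vertex set. Edge coverage: each edge of G has both endpoints in at least one bag. Running intersection: for every vertex, the bags containing it form a connected subtree. All three properties hold, so this is a valid tree decomposition of width max|bag| − 1 = 3, and hence tw(G) ≤ 3.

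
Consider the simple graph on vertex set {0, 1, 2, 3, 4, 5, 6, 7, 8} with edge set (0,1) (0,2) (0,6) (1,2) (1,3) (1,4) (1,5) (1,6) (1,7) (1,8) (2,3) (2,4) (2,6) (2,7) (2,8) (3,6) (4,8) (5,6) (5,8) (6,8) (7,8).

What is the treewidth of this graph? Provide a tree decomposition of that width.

Treewidth 3.
One optimal decomposition is:
Bags: B1 = {1, 2, 6, 8}  B2 = {1, 2, 3, 6}  B3 = {1, 2, 4, 8}  B4 = {0, 1, 2, 6}  B5 = {1, 5, 6, 8}  B6 = {1, 2, 7, 8}
Tree: B1–B2, B1–B3, B1–B4, B1–B5, B1–B6

The largest bag has 4 vertices, giving width 3; this decomposition certifies tw(G) ≤ 3. Conversely, {1, 2, 4, 8} is a clique of size 4, and the vertices of any clique must share a bag in every tree decomposition; so some bag has ≥ 4 vertices and tw(G) ≥ 3. Hence tw(G) = 3 exactly.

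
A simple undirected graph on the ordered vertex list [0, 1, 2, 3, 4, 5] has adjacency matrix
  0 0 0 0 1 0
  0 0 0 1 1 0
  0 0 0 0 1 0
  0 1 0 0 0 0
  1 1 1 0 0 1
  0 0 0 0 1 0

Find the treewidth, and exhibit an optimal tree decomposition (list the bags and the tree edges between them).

Treewidth 1.
Bags: B1 = {1, 4}  B2 = {4, 5}  B3 = {1, 3}  B4 = {0, 4}  B5 = {2, 4}
Tree: B1–B2, B1–B3, B2–B4, B2–B5

Each bag holds 2 vertices, so the decomposition has width 1, which upper-bounds the treewidth. G has an edge, so its treewidth is at least 1. Combining the bounds, tw(G) = 1.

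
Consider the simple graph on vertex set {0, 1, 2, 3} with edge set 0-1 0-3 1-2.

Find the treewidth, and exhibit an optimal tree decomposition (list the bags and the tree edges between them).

Treewidth 1.
One optimal decomposition is:
Bags: B1 = {0, 1}  B2 = {0, 3}  B3 = {1, 2}
Tree: B1–B2, B1–B3

Each bag holds 2 vertices, so the decomposition has width 1, which upper-bounds the treewidth. Any graph with an edge has treewidth ≥ 1, and G has the edge 0–1. The upper and lower bounds meet at 1, so that is the treewidth.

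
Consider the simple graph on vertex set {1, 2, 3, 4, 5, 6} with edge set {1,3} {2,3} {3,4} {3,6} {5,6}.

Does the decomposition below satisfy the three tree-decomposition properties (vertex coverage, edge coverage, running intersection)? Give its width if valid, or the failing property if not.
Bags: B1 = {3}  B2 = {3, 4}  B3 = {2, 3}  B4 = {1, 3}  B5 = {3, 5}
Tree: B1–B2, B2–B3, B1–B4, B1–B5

No — vertex 6 appears in no bag.

A tree decomposition must satisfy three properties: every vertex lies in some bag; for every edge, both endpoints lie together in some bag; and for every vertex, the bags containing it form a connected subtree. Here vertex 6 appears in no bag, so the decomposition is invalid.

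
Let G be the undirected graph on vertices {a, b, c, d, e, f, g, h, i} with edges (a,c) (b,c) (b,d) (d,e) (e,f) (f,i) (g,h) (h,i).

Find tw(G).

A width-1 tree decomposition is:
Bags: B1 = {g, h}  B2 = {h, i}  B3 = {f, i}  B4 = {e, f}  B5 = {d, e}  B6 = {b, d}  B7 = {b, c}  B8 = {a, c}
Tree: B1–B2, B2–B3, B3–B4, B4–B5, B5–B6, B6–B7, B7–B8
The largest bag has 2 vertices, giving width 1; this decomposition certifies tw(G) ≤ 1. Since G has at least one edge (e.g. g–h), it is not an edgeless graph, so tw(G) ≥ 1. The upper and lower bounds meet at 1, so that is the treewidth.

1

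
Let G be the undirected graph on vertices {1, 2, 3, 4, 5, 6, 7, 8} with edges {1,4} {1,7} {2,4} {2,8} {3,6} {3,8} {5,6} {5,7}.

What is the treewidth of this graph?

2

A width-2 tree decomposition is:
Bags: B1 = {1, 2, 4}  B2 = {1, 2, 8}  B3 = {1, 3, 8}  B4 = {1, 3, 6}  B5 = {1, 5, 6}  B6 = {1, 5, 7}
Tree: B1–B2, B2–B3, B3–B4, B4–B5, B5–B6
The largest bag has 3 vertices, giving width 2; this decomposition certifies tw(G) ≤ 2. Since 1–4–2–8–3–6–5–7–1 is a cycle in G, G is not acyclic. Forests are exactly the graphs of treewidth ≤ 1, so tw(G) ≥ 2. The upper and lower bounds meet at 2, so that is the treewidth.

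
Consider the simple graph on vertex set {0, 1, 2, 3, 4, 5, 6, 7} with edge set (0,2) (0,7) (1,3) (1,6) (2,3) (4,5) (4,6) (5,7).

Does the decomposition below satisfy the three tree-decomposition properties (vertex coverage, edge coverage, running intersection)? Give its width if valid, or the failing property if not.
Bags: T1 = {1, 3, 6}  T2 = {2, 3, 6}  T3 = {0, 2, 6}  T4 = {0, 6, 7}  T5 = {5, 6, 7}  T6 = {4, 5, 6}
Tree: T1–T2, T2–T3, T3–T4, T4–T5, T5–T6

Yes; width 2.

Every vertex of G appears in some bag (union = {0, 1, 2, 3, 4, 5, 6, 7}); every edge is covered by a bag; and for each vertex v the set of bags containing v is connected in the bag tree. The decomposition is therefore valid. The largest bag has 3 vertices, so the width is 2.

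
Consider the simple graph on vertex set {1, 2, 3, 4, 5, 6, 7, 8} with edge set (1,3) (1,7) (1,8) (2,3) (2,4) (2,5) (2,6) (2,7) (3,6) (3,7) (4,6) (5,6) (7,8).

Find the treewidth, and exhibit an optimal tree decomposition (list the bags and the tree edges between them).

Each bag holds 3 vertices, so the decomposition has width 2, which upper-bounds the treewidth. On the other hand G contains the 3-clique {1, 7, 8}. A clique must lie in a single bag of any decomposition, so no decomposition can have width below 2. Therefore the treewidth is 2.

Treewidth 2.
One such decomposition:
Bags: B1 = {2, 5, 6}  B2 = {2, 4, 6}  B3 = {2, 3, 6}  B4 = {2, 3, 7}  B5 = {1, 3, 7}  B6 = {1, 7, 8}
Tree: B1–B2, B1–B3, B3–B4, B4–B5, B5–B6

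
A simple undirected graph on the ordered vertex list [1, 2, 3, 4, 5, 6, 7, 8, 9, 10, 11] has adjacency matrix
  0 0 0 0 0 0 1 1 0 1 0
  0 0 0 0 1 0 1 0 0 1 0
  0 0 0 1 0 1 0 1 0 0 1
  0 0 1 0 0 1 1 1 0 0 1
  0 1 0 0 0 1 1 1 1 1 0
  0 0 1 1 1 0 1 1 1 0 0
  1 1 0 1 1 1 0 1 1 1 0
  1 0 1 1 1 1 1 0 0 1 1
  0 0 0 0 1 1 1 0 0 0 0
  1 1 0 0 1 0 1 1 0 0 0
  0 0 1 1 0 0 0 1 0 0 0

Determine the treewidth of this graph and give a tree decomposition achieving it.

Treewidth 3.
One such decomposition:
Bags: B1 = {3, 4, 6, 8}  B2 = {4, 6, 7, 8}  B3 = {5, 6, 7, 8}  B4 = {5, 7, 8, 10}  B5 = {5, 6, 7, 9}  B6 = {1, 7, 8, 10}  B7 = {3, 4, 8, 11}  B8 = {2, 5, 7, 10}
Tree: B1–B2, B2–B3, B3–B4, B3–B5, B4–B6, B1–B7, B4–B8

Each bag holds 4 vertices, so the decomposition has width 3, which upper-bounds the treewidth. On the other hand G contains the 4-clique {3, 4, 8, 11}. A clique must lie in a single bag of any decomposition, so no decomposition can have width below 3. Combining the bounds, tw(G) = 3.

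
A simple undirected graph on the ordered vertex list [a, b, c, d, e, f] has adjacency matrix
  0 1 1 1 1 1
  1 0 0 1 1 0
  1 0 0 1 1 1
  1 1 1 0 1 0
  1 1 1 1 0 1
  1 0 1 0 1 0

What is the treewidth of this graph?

3

A width-3 tree decomposition is:
Bags: B1 = {a, c, d, e}  B2 = {a, b, d, e}  B3 = {a, c, e, f}
Tree: B1–B2, B1–B3
The largest bag has 4 vertices, giving width 3; this decomposition certifies tw(G) ≤ 3. Conversely, {a, c, d, e} is a clique of size 4, and the vertices of any clique must share a bag in every tree decomposition; so some bag has ≥ 4 vertices and tw(G) ≥ 3. Combining the bounds, tw(G) = 3.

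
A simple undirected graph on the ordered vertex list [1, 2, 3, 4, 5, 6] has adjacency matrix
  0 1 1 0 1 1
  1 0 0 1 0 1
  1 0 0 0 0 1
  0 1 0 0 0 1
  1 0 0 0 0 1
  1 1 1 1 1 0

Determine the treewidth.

2

A width-2 tree decomposition is:
Bags: B1 = {1, 2, 6}  B2 = {1, 3, 6}  B3 = {1, 5, 6}  B4 = {2, 4, 6}
Tree: B1–B2, B2–B3, B1–B4
The largest bag has 3 vertices, giving width 2; this decomposition certifies tw(G) ≤ 2. Conversely, {1, 2, 6} is a clique of size 3, and the vertices of any clique must share a bag in every tree decomposition; so some bag has ≥ 3 vertices and tw(G) ≥ 2. Therefore the treewidth is 2.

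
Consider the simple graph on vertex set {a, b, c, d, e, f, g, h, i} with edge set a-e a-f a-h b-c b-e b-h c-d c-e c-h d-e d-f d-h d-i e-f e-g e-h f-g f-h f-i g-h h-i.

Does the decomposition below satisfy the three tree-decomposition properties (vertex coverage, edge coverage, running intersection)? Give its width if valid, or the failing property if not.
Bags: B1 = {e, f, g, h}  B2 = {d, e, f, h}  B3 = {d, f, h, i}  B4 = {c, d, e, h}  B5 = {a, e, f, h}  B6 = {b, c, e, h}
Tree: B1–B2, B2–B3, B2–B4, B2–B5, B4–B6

Every vertex of G appears in some bag (union = {a, b, c, d, e, f, g, h, i}); every edge is covered by a bag; and for each vertex v the set of bags containing v is connected in the bag tree. The decomposition is therefore valid. The largest bag has 4 vertices, so the width is 3.

Yes; width 3.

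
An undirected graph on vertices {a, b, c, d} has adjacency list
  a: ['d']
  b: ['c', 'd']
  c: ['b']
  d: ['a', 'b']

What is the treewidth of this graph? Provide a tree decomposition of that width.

The largest bag has 2 vertices, giving width 1; this decomposition certifies tw(G) ≤ 1. Any graph with an edge has treewidth ≥ 1, and G has the edge c–b. Therefore the treewidth is 1.

Treewidth 1.
One such decomposition:
Bags: B1 = {b, c}  B2 = {b, d}  B3 = {a, d}
Tree: B1–B2, B2–B3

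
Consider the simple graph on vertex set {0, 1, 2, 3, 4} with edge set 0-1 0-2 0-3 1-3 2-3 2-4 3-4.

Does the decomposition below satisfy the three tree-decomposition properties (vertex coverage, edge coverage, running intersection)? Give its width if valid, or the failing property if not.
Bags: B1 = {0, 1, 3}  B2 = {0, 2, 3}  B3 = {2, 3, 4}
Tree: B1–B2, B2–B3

Yes; width 2.

Checking the three conditions: (i) the bags cover all of {0, 1, 2, 3, 4}; (ii) for each edge, some bag contains both endpoints; (iii) the bags containing any fixed vertex form a subtree. All hold, so the decomposition is valid with width 3 − 1 = 2.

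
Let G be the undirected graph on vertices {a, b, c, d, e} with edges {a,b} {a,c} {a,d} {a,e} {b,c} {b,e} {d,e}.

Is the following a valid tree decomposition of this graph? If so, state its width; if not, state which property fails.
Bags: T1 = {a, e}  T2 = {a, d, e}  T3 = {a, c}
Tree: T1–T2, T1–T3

A tree decomposition must satisfy three properties: every vertex lies in some bag; for every edge, both endpoints lie together in some bag; and for every vertex, the bags containing it form a connected subtree. Here vertex b appears in no bag, so the decomposition is invalid.

No — vertex b appears in no bag.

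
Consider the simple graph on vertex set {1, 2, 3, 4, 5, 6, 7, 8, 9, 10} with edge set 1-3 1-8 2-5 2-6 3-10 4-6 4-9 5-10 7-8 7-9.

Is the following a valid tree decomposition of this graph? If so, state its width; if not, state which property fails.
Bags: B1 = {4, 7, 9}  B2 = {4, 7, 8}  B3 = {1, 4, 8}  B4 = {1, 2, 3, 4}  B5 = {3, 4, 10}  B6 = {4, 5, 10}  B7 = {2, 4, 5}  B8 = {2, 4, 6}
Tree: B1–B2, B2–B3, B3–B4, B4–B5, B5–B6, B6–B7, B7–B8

A tree decomposition must satisfy three properties: every vertex lies in some bag; for every edge, both endpoints lie together in some bag; and for every vertex, the bags containing it form a connected subtree. Here bags containing vertex 2 are not connected in the tree, so the decomposition is invalid.

No — bags containing vertex 2 are not connected in the tree.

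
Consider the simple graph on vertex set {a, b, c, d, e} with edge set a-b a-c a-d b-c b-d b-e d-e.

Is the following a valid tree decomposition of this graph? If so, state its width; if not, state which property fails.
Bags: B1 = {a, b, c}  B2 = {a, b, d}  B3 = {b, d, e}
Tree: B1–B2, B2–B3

Yes; width 2.

Vertex coverage: the bags together contain {a, b, c, d, e}, the full vertex set. Edge coverage: each edge of G has both endpoints in at least one bag. Running intersection: for every vertex, the bags containing it form a connected subtree. All three properties hold, so this is a valid tree decomposition of width max|bag| − 1 = 2, and hence tw(G) ≤ 2.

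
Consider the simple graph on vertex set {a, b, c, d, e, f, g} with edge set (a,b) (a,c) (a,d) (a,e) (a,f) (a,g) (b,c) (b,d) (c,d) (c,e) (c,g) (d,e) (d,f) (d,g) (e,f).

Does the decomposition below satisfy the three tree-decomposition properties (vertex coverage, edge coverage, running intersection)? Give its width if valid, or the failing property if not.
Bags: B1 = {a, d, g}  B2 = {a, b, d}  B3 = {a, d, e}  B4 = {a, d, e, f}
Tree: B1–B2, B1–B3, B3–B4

No — vertex c appears in no bag.

A tree decomposition must satisfy three properties: every vertex lies in some bag; for every edge, both endpoints lie together in some bag; and for every vertex, the bags containing it form a connected subtree. Here vertex c appears in no bag, so the decomposition is invalid.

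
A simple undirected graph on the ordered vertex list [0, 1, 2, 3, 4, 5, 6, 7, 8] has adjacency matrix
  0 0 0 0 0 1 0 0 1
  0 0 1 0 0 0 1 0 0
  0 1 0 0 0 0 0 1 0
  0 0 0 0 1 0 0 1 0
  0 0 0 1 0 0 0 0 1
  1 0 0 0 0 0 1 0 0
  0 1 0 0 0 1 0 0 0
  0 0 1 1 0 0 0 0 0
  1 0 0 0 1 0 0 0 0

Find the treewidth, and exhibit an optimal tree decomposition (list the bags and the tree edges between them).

Each bag holds 3 vertices, so the decomposition has width 2, which upper-bounds the treewidth. The edges 8–4–3–7–2–1–6–5–0–8 form a cycle, so G is not a tree and its treewidth is at least 2. Hence tw(G) = 2 exactly.

Treewidth 2.
One such decomposition:
Bags: B1 = {3, 4, 8}  B2 = {3, 7, 8}  B3 = {2, 7, 8}  B4 = {1, 2, 8}  B5 = {1, 6, 8}  B6 = {5, 6, 8}  B7 = {0, 5, 8}
Tree: B1–B2, B2–B3, B3–B4, B4–B5, B5–B6, B6–B7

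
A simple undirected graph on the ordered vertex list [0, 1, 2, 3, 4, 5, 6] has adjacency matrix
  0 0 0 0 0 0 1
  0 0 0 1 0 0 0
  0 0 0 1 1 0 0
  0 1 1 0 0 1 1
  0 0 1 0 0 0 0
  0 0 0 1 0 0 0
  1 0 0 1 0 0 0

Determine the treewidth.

A width-1 tree decomposition is:
Bags: B1 = {2, 3}  B2 = {3, 6}  B3 = {0, 6}  B4 = {2, 4}  B5 = {3, 5}  B6 = {1, 3}
Tree: B1–B2, B2–B3, B1–B4, B2–B5, B2–B6
The largest bag has 2 vertices, giving width 1; this decomposition certifies tw(G) ≤ 1. Since G has at least one edge (e.g. 2–3), it is not an edgeless graph, so tw(G) ≥ 1. Combining the bounds, tw(G) = 1.

1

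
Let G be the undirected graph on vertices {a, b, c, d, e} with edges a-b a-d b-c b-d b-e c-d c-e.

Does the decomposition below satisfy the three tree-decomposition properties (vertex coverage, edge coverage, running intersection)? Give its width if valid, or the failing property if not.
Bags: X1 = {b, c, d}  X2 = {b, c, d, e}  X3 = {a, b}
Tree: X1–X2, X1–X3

A tree decomposition must satisfy three properties: every vertex lies in some bag; for every edge, both endpoints lie together in some bag; and for every vertex, the bags containing it form a connected subtree. Here edge (d,a) lies in no bag, so the decomposition is invalid.

No — edge (d,a) lies in no bag.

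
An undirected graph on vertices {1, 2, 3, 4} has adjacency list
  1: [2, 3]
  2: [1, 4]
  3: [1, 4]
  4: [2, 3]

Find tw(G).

A width-2 tree decomposition is:
Bags: B1 = {1, 2, 4}  B2 = {1, 3, 4}
Tree: B1–B2
Each bag holds 3 vertices, so the decomposition has width 2, which upper-bounds the treewidth. The edges 4–2–1–3–4 form a cycle, so G is not a tree and its treewidth is at least 2. Combining the bounds, tw(G) = 2.

2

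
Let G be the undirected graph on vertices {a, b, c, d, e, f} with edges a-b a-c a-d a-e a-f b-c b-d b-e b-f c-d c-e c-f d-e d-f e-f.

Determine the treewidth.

5

A width-5 tree decomposition is:
Bags: B1 = {a, b, c, d, e, f}
Tree: (single bag)
A single bag containing all 6 vertices is trivially a valid decomposition of width 5. On the other hand G contains the 6-clique {a, b, c, d, e, f}. A clique must lie in a single bag of any decomposition, so no decomposition can have width below 5. Hence tw(G) = 5 exactly.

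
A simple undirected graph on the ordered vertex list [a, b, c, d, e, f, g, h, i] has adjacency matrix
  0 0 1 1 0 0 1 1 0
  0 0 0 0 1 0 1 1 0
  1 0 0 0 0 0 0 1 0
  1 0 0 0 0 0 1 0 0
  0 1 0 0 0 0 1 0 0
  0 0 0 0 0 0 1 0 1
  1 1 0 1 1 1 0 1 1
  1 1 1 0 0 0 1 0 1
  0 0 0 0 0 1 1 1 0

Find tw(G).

A width-2 tree decomposition is:
Bags: B1 = {g, h, i}  B2 = {a, g, h}  B3 = {b, g, h}  B4 = {a, c, h}  B5 = {f, g, i}  B6 = {b, e, g}  B7 = {a, d, g}
Tree: B1–B2, B1–B3, B2–B4, B1–B5, B3–B6, B2–B7
Every bag has size at most 3, so the width is 3 − 1 = 2 and tw(G) ≤ 2. For the lower bound, the 3 vertices {a, d, g} are pairwise adjacent, and any tree decomposition puts a clique entirely inside one bag — forcing width ≥ 2. Hence tw(G) = 2 exactly.

2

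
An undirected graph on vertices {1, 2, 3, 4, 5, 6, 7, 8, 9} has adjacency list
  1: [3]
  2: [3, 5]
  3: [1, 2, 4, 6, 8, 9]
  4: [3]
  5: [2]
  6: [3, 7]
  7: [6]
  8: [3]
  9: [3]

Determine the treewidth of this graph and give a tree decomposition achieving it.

Each bag holds 2 vertices, so the decomposition has width 1, which upper-bounds the treewidth. G has an edge, so its treewidth is at least 1. Therefore the treewidth is 1.

Treewidth 1.
Bags: B1 = {3, 6}  B2 = {6, 7}  B3 = {3, 8}  B4 = {1, 3}  B5 = {2, 3}  B6 = {3, 9}  B7 = {3, 4}  B8 = {2, 5}
Tree: B1–B2, B1–B3, B1–B4, B4–B5, B4–B6, B1–B7, B5–B8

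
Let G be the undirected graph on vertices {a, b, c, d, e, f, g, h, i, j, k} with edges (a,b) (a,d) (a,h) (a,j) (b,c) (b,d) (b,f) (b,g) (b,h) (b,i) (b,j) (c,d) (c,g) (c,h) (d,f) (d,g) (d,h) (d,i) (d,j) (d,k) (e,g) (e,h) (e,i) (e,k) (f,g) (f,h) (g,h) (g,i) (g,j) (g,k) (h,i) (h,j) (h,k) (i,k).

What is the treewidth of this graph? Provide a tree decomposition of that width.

Treewidth 4.
One optimal decomposition is:
Bags: B1 = {b, d, g, h, j}  B2 = {b, d, g, h, i}  B3 = {d, g, h, i, k}  B4 = {a, b, d, h, j}  B5 = {e, g, h, i, k}  B6 = {b, c, d, g, h}  B7 = {b, d, f, g, h}
Tree: B1–B2, B2–B3, B1–B4, B3–B5, B2–B6, B2–B7

Every bag has size at most 5, so the width is 5 − 1 = 4 and tw(G) ≤ 4. On the other hand G contains the 5-clique {d, g, h, i, k}. A clique must lie in a single bag of any decomposition, so no decomposition can have width below 4. Therefore the treewidth is 4.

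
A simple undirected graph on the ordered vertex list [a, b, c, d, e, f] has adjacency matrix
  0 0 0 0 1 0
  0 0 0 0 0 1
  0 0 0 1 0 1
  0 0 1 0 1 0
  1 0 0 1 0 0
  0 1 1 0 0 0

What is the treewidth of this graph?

1

A width-1 tree decomposition is:
Bags: B1 = {b, f}  B2 = {c, f}  B3 = {c, d}  B4 = {d, e}  B5 = {a, e}
Tree: B1–B2, B2–B3, B3–B4, B4–B5
Each bag holds 2 vertices, so the decomposition has width 1, which upper-bounds the treewidth. G has an edge, so its treewidth is at least 1. Hence tw(G) = 1 exactly.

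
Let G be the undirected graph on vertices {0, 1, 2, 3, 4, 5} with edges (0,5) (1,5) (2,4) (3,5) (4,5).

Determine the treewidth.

A width-1 tree decomposition is:
Bags: B1 = {1, 5}  B2 = {4, 5}  B3 = {3, 5}  B4 = {0, 5}  B5 = {2, 4}
Tree: B1–B2, B1–B3, B1–B4, B2–B5
The largest bag has 2 vertices, giving width 1; this decomposition certifies tw(G) ≤ 1. Since G has at least one edge (e.g. 1–5), it is not an edgeless graph, so tw(G) ≥ 1. Therefore the treewidth is 1.

1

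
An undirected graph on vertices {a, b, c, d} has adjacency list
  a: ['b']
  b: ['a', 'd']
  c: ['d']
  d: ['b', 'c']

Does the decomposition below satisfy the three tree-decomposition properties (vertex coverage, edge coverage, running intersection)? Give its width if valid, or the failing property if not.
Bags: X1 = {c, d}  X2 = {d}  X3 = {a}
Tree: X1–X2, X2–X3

No — vertex b appears in no bag.

A tree decomposition must satisfy three properties: every vertex lies in some bag; for every edge, both endpoints lie together in some bag; and for every vertex, the bags containing it form a connected subtree. Here vertex b appears in no bag, so the decomposition is invalid.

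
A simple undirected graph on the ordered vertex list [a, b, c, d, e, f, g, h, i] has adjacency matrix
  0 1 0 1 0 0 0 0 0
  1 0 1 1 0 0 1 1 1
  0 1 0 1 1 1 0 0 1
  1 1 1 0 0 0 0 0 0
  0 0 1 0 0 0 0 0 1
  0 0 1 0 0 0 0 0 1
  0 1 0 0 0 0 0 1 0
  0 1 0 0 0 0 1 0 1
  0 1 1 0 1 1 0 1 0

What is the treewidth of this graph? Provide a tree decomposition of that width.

Every bag has size at most 3, so the width is 3 − 1 = 2 and tw(G) ≤ 2. Conversely, {c, e, i} is a clique of size 3, and the vertices of any clique must share a bag in every tree decomposition; so some bag has ≥ 3 vertices and tw(G) ≥ 2. Combining the bounds, tw(G) = 2.

Treewidth 2.
Bags: B1 = {b, c, i}  B2 = {b, h, i}  B3 = {b, c, d}  B4 = {b, g, h}  B5 = {a, b, d}  B6 = {c, e, i}  B7 = {c, f, i}
Tree: B1–B2, B1–B3, B2–B4, B3–B5, B1–B6, B1–B7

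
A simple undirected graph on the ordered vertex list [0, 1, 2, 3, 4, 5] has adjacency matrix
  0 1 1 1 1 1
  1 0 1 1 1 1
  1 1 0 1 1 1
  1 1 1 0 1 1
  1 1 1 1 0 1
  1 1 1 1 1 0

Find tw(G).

A width-5 tree decomposition is:
Bags: B1 = {0, 1, 2, 3, 4, 5}
Tree: (single bag)
With just one bag of size 6, the width is 6 − 1 = 5, so tw(G) ≤ 5. For the lower bound, the 6 vertices {0, 1, 2, 3, 4, 5} are pairwise adjacent, and any tree decomposition puts a clique entirely inside one bag — forcing width ≥ 5. The upper and lower bounds meet at 5, so that is the treewidth.

5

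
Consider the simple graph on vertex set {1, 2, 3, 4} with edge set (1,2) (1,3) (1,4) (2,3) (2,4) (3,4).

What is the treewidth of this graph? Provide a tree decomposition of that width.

With just one bag of size 4, the width is 4 − 1 = 3, so tw(G) ≤ 3. For the lower bound, the 4 vertices {1, 2, 3, 4} are pairwise adjacent, and any tree decomposition puts a clique entirely inside one bag — forcing width ≥ 3. Combining the bounds, tw(G) = 3.

Treewidth 3.
One optimal decomposition is:
Bags: B1 = {1, 2, 3, 4}
Tree: (single bag)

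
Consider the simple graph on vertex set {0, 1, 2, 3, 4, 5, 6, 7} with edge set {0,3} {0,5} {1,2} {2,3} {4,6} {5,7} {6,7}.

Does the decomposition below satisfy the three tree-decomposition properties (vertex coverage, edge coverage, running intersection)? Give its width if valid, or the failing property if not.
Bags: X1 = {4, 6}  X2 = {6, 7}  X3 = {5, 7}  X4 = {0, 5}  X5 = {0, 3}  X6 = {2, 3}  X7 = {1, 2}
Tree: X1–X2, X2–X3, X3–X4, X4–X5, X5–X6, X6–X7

Every vertex of G appears in some bag (union = {0, 1, 2, 3, 4, 5, 6, 7}); every edge is covered by a bag; and for each vertex v the set of bags containing v is connected in the bag tree. The decomposition is therefore valid. The largest bag has 2 vertices, so the width is 1.

Yes; width 1.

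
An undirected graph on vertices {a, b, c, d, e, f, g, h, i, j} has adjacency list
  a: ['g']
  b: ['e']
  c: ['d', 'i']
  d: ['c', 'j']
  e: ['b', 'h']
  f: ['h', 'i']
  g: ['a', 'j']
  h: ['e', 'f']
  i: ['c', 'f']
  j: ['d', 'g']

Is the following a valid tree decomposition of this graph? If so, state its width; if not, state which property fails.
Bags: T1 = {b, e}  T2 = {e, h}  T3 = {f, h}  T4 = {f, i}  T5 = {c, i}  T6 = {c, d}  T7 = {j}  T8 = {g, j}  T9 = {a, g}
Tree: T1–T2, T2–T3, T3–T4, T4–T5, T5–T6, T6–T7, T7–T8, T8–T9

No — edge (d,j) lies in no bag.

A tree decomposition must satisfy three properties: every vertex lies in some bag; for every edge, both endpoints lie together in some bag; and for every vertex, the bags containing it form a connected subtree. Here edge (d,j) lies in no bag, so the decomposition is invalid.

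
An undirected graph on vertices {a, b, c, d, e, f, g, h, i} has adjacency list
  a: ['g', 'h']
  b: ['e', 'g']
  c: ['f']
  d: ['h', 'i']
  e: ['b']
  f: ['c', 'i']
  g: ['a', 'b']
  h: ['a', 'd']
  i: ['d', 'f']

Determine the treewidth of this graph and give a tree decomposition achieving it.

Treewidth 1.
One optimal decomposition is:
Bags: B1 = {b, e}  B2 = {b, g}  B3 = {a, g}  B4 = {a, h}  B5 = {d, h}  B6 = {d, i}  B7 = {f, i}  B8 = {c, f}
Tree: B1–B2, B2–B3, B3–B4, B4–B5, B5–B6, B6–B7, B7–B8

Every bag has size at most 2, so the width is 2 − 1 = 1 and tw(G) ≤ 1. Since G has at least one edge (e.g. e–b), it is not an edgeless graph, so tw(G) ≥ 1. Hence tw(G) = 1 exactly.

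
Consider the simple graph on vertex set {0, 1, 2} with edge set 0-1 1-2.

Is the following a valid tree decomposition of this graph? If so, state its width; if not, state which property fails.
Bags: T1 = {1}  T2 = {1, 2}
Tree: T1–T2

A tree decomposition must satisfy three properties: every vertex lies in some bag; for every edge, both endpoints lie together in some bag; and for every vertex, the bags containing it form a connected subtree. Here vertex 0 appears in no bag, so the decomposition is invalid.

No — vertex 0 appears in no bag.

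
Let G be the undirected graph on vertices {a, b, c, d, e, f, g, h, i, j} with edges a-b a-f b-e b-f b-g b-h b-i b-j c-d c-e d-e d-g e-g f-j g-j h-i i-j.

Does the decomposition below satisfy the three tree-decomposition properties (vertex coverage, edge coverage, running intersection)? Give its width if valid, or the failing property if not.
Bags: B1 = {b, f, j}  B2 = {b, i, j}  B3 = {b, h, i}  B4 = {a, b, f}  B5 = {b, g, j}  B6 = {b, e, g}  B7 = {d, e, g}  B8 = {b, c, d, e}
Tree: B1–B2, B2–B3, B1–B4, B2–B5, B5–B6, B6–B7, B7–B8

No — bags containing vertex b are not connected in the tree.

A tree decomposition must satisfy three properties: every vertex lies in some bag; for every edge, both endpoints lie together in some bag; and for every vertex, the bags containing it form a connected subtree. Here bags containing vertex b are not connected in the tree, so the decomposition is invalid.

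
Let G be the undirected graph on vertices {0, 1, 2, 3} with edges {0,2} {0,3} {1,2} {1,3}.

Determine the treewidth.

2

A width-2 tree decomposition is:
Bags: B1 = {0, 1, 2}  B2 = {0, 1, 3}
Tree: B1–B2
The largest bag has 3 vertices, giving width 2; this decomposition certifies tw(G) ≤ 2. For the lower bound, G contains the cycle 0–2–1–3–0, so G is not a forest; only forests have treewidth ≤ 1, hence tw(G) ≥ 2. The upper and lower bounds meet at 2, so that is the treewidth.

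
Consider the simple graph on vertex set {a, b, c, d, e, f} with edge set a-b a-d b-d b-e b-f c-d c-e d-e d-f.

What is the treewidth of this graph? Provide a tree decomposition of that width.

Treewidth 2.
Bags: B1 = {c, d, e}  B2 = {b, d, e}  B3 = {b, d, f}  B4 = {a, b, d}
Tree: B1–B2, B2–B3, B2–B4

Each bag holds 3 vertices, so the decomposition has width 2, which upper-bounds the treewidth. Conversely, {c, d, e} is a clique of size 3, and the vertices of any clique must share a bag in every tree decomposition; so some bag has ≥ 3 vertices and tw(G) ≥ 2. Hence tw(G) = 2 exactly.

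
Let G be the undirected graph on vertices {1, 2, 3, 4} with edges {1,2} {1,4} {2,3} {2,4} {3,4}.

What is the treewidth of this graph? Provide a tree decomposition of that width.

Treewidth 2.
Bags: B1 = {2, 3, 4}  B2 = {1, 2, 4}
Tree: B1–B2

The largest bag has 3 vertices, giving width 2; this decomposition certifies tw(G) ≤ 2. Conversely, {1, 2, 4} is a clique of size 3, and the vertices of any clique must share a bag in every tree decomposition; so some bag has ≥ 3 vertices and tw(G) ≥ 2. The upper and lower bounds meet at 2, so that is the treewidth.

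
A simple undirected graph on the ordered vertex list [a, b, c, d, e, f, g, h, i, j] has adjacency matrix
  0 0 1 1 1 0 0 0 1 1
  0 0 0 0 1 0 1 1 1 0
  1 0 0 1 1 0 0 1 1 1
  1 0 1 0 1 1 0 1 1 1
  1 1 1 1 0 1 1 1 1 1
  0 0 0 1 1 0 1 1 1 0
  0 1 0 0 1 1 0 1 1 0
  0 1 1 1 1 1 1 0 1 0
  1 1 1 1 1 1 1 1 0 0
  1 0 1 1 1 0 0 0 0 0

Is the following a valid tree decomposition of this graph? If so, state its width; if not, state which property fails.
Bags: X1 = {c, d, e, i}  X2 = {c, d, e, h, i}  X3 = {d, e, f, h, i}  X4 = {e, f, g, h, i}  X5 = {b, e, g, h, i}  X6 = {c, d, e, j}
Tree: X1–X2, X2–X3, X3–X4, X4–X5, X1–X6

No — vertex a appears in no bag.

A tree decomposition must satisfy three properties: every vertex lies in some bag; for every edge, both endpoints lie together in some bag; and for every vertex, the bags containing it form a connected subtree. Here vertex a appears in no bag, so the decomposition is invalid.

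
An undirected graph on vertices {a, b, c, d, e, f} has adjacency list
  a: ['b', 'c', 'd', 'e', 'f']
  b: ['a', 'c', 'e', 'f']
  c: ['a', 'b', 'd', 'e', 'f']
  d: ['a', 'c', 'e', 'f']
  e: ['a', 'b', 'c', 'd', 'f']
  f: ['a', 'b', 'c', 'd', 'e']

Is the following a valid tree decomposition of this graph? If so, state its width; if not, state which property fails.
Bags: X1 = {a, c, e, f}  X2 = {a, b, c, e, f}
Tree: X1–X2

No — vertex d appears in no bag.

A tree decomposition must satisfy three properties: every vertex lies in some bag; for every edge, both endpoints lie together in some bag; and for every vertex, the bags containing it form a connected subtree. Here vertex d appears in no bag, so the decomposition is invalid.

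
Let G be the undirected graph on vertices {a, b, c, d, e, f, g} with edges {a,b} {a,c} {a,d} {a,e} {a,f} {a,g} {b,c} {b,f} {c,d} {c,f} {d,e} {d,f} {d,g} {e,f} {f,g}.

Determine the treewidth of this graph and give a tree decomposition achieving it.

Every bag has size at most 4, so the width is 4 − 1 = 3 and tw(G) ≤ 3. On the other hand G contains the 4-clique {a, d, f, g}. A clique must lie in a single bag of any decomposition, so no decomposition can have width below 3. Combining the bounds, tw(G) = 3.

Treewidth 3.
One optimal decomposition is:
Bags: B1 = {a, c, d, f}  B2 = {a, b, c, f}  B3 = {a, d, e, f}  B4 = {a, d, f, g}
Tree: B1–B2, B1–B3, B3–B4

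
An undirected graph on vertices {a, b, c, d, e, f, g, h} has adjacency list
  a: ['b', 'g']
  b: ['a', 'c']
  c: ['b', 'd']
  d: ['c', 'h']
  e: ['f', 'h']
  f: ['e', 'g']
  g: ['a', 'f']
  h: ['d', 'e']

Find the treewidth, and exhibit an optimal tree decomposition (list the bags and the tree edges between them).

Treewidth 2.
Bags: B1 = {e, f, g}  B2 = {e, g, h}  B3 = {d, g, h}  B4 = {c, d, g}  B5 = {b, c, g}  B6 = {a, b, g}
Tree: B1–B2, B2–B3, B3–B4, B4–B5, B5–B6

Each bag holds 3 vertices, so the decomposition has width 2, which upper-bounds the treewidth. The edges g–f–e–h–d–c–b–a–g form a cycle, so G is not a tree and its treewidth is at least 2. Therefore the treewidth is 2.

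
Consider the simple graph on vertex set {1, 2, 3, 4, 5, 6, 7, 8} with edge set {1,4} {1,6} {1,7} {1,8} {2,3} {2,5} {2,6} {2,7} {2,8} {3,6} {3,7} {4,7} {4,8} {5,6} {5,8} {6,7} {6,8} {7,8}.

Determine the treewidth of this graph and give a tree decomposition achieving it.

Each bag holds 4 vertices, so the decomposition has width 3, which upper-bounds the treewidth. On the other hand G contains the 4-clique {1, 4, 7, 8}. A clique must lie in a single bag of any decomposition, so no decomposition can have width below 3. Hence tw(G) = 3 exactly.

Treewidth 3.
Bags: B1 = {2, 5, 6, 8}  B2 = {2, 6, 7, 8}  B3 = {1, 6, 7, 8}  B4 = {1, 4, 7, 8}  B5 = {2, 3, 6, 7}
Tree: B1–B2, B2–B3, B3–B4, B2–B5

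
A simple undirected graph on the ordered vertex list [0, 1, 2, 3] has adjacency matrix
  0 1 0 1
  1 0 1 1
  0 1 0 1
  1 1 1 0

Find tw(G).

2

A width-2 tree decomposition is:
Bags: B1 = {1, 2, 3}  B2 = {0, 1, 3}
Tree: B1–B2
Every bag has size at most 3, so the width is 3 − 1 = 2 and tw(G) ≤ 2. Conversely, {0, 1, 3} is a clique of size 3, and the vertices of any clique must share a bag in every tree decomposition; so some bag has ≥ 3 vertices and tw(G) ≥ 2. The upper and lower bounds meet at 2, so that is the treewidth.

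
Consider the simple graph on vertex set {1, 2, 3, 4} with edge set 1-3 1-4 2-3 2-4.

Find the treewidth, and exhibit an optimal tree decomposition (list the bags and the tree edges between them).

Treewidth 2.
Bags: B1 = {1, 2, 3}  B2 = {1, 2, 4}
Tree: B1–B2

Each bag holds 3 vertices, so the decomposition has width 2, which upper-bounds the treewidth. For the lower bound, G contains the cycle 1–3–2–4–1, so G is not a forest; only forests have treewidth ≤ 1, hence tw(G) ≥ 2. Hence tw(G) = 2 exactly.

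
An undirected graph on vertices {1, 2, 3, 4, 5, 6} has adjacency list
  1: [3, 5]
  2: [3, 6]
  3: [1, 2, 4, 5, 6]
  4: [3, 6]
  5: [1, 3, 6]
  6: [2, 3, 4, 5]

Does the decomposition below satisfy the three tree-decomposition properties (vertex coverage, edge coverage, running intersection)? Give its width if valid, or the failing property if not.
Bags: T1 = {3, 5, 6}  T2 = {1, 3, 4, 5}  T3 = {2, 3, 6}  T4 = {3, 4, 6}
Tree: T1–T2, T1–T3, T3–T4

No — bags containing vertex 4 are not connected in the tree.

A tree decomposition must satisfy three properties: every vertex lies in some bag; for every edge, both endpoints lie together in some bag; and for every vertex, the bags containing it form a connected subtree. Here bags containing vertex 4 are not connected in the tree, so the decomposition is invalid.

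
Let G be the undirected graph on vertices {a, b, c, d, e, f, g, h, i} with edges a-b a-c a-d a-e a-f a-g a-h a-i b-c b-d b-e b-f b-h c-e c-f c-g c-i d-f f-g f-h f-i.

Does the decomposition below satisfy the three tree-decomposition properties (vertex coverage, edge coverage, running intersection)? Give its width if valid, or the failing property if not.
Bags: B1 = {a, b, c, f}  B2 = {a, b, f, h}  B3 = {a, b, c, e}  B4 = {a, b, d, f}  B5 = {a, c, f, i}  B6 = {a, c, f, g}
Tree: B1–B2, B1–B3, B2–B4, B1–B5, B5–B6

Yes; width 3.

Vertex coverage: the bags together contain {a, b, c, d, e, f, g, h, i}, the full vertex set. Edge coverage: each edge of G has both endpoints in at least one bag. Running intersection: for every vertex, the bags containing it form a connected subtree. All three properties hold, so this is a valid tree decomposition of width max|bag| − 1 = 3, and hence tw(G) ≤ 3.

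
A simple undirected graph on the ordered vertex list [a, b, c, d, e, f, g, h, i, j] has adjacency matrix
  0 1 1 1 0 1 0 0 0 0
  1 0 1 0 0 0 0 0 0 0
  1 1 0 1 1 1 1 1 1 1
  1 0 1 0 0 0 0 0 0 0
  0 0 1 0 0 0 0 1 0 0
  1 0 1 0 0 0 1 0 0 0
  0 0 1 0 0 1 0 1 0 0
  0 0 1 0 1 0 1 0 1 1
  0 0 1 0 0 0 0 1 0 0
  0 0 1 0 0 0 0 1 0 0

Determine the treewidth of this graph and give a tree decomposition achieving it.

Treewidth 2.
One optimal decomposition is:
Bags: B1 = {c, f, g}  B2 = {c, g, h}  B3 = {c, e, h}  B4 = {c, h, j}  B5 = {a, c, f}  B6 = {a, b, c}  B7 = {a, c, d}  B8 = {c, h, i}
Tree: B1–B2, B2–B3, B3–B4, B1–B5, B5–B6, B5–B7, B3–B8

The largest bag has 3 vertices, giving width 2; this decomposition certifies tw(G) ≤ 2. Conversely, {a, c, d} is a clique of size 3, and the vertices of any clique must share a bag in every tree decomposition; so some bag has ≥ 3 vertices and tw(G) ≥ 2. Therefore the treewidth is 2.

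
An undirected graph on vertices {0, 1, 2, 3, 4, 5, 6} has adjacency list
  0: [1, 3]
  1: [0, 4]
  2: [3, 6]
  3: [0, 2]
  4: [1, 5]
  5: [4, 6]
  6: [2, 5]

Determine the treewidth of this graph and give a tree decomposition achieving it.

The largest bag has 3 vertices, giving width 2; this decomposition certifies tw(G) ≤ 2. Since 2–3–0–1–4–5–6–2 is a cycle in G, G is not acyclic. Forests are exactly the graphs of treewidth ≤ 1, so tw(G) ≥ 2. Hence tw(G) = 2 exactly.

Treewidth 2.
One optimal decomposition is:
Bags: B1 = {0, 2, 3}  B2 = {0, 1, 2}  B3 = {1, 2, 4}  B4 = {2, 4, 5}  B5 = {2, 5, 6}
Tree: B1–B2, B2–B3, B3–B4, B4–B5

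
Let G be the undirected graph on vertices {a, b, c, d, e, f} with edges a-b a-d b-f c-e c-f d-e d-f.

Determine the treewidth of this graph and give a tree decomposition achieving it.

Treewidth 2.
One such decomposition:
Bags: B1 = {a, b, d}  B2 = {b, d, f}  B3 = {d, e, f}  B4 = {c, e, f}
Tree: B1–B2, B2–B3, B3–B4

The largest bag has 3 vertices, giving width 2; this decomposition certifies tw(G) ≤ 2. For the lower bound, G contains the cycle a–b–f–d–a, so G is not a forest; only forests have treewidth ≤ 1, hence tw(G) ≥ 2. The upper and lower bounds meet at 2, so that is the treewidth.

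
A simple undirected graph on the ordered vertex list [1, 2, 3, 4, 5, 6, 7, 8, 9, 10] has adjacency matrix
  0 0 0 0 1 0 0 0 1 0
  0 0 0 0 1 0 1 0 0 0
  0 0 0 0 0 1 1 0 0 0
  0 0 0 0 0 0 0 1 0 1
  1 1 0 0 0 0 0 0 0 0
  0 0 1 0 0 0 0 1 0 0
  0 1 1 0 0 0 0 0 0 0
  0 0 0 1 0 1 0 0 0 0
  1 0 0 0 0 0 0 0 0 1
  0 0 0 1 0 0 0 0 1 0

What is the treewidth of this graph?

2

A width-2 tree decomposition is:
Bags: B1 = {4, 6, 8}  B2 = {4, 6, 10}  B3 = {6, 9, 10}  B4 = {1, 6, 9}  B5 = {1, 5, 6}  B6 = {2, 5, 6}  B7 = {2, 6, 7}  B8 = {3, 6, 7}
Tree: B1–B2, B2–B3, B3–B4, B4–B5, B5–B6, B6–B7, B7–B8
Each bag holds 3 vertices, so the decomposition has width 2, which upper-bounds the treewidth. Since 6–8–4–10–9–1–5–2–7–3–6 is a cycle in G, G is not acyclic. Forests are exactly the graphs of treewidth ≤ 1, so tw(G) ≥ 2. Hence tw(G) = 2 exactly.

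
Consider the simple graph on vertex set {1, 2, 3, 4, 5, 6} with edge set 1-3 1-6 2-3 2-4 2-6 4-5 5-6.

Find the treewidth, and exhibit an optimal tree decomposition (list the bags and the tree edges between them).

Treewidth 2.
One optimal decomposition is:
Bags: B1 = {4, 5, 6}  B2 = {2, 4, 6}  B3 = {1, 2, 6}  B4 = {1, 2, 3}
Tree: B1–B2, B2–B3, B3–B4

Every bag has size at most 3, so the width is 3 − 1 = 2 and tw(G) ≤ 2. The edges 5–4–2–6–5 form a cycle, so G is not a tree and its treewidth is at least 2. Therefore the treewidth is 2.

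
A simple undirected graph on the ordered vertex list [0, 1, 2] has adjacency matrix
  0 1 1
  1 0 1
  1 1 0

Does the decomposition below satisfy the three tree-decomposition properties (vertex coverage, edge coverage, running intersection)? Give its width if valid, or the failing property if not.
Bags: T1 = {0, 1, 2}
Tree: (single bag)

Every vertex of G appears in some bag (union = {0, 1, 2}); every edge is covered by a bag; and for each vertex v the set of bags containing v is connected in the bag tree. The decomposition is therefore valid. The largest bag has 3 vertices, so the width is 2.

Yes; width 2.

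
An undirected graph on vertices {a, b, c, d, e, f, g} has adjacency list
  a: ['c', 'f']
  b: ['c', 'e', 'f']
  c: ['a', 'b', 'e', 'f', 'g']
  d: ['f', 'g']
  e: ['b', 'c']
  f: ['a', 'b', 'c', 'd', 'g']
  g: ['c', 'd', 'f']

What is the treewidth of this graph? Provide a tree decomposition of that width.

Treewidth 2.
One such decomposition:
Bags: B1 = {a, c, f}  B2 = {c, f, g}  B3 = {b, c, f}  B4 = {d, f, g}  B5 = {b, c, e}
Tree: B1–B2, B2–B3, B2–B4, B3–B5

Every bag has size at most 3, so the width is 3 − 1 = 2 and tw(G) ≤ 2. Conversely, {d, f, g} is a clique of size 3, and the vertices of any clique must share a bag in every tree decomposition; so some bag has ≥ 3 vertices and tw(G) ≥ 2. Hence tw(G) = 2 exactly.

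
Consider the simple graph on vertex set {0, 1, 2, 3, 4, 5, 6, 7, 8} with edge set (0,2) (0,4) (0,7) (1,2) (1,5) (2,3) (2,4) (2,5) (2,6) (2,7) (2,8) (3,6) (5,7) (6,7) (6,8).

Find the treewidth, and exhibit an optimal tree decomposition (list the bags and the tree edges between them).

Every bag has size at most 3, so the width is 3 − 1 = 2 and tw(G) ≤ 2. For the lower bound, the 3 vertices {0, 2, 4} are pairwise adjacent, and any tree decomposition puts a clique entirely inside one bag — forcing width ≥ 2. Hence tw(G) = 2 exactly.

Treewidth 2.
One such decomposition:
Bags: B1 = {2, 3, 6}  B2 = {2, 6, 7}  B3 = {0, 2, 7}  B4 = {2, 5, 7}  B5 = {0, 2, 4}  B6 = {2, 6, 8}  B7 = {1, 2, 5}
Tree: B1–B2, B2–B3, B3–B4, B3–B5, B1–B6, B4–B7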